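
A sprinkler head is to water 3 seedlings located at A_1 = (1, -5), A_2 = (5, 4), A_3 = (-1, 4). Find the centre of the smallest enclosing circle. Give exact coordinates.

Side lengths²: A_1A_2² = 97, A_1A_3² = 85, A_2A_3² = 36.
Since A_1A_2² = 97 < 85 + 36 = 121, the triangle is acute, so the smallest enclosing circle is the circumcircle.
Circumcentre = (2, -1/18), r² = 8245/324.
Centre = (2, -1/18).

(2, -1/18)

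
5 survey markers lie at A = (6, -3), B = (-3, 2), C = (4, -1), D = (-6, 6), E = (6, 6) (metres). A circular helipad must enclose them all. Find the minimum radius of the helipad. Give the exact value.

7.5

A smallest enclosing disk is always determined by at most three of the input points on its boundary.
The farthest pair is A–D with squared distance 225. The circle on this segment as diameter has centre (0, 1.5) and r² = 225/4 = 56.25.
Check B: distance² to centre = 9.25 ≤ 56.25, so it lies inside.
All remaining points lie in this disk, and no smaller disk contains both endpoints, so this is the minimum enclosing circle.
r = √(56.25) = 7.5.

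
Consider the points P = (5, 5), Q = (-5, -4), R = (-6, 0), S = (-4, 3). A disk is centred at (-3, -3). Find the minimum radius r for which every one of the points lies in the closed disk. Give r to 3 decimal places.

The required radius is the distance from (-3, -3) to the farthest point.
Squared distances: 128, 5, 18, 37.
Maximum is 128, attained at P.
r = √128 ≈ 11.314.

11.314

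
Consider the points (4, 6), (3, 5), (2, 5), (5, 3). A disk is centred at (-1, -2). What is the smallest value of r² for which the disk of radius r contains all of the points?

The required radius is the distance from (-1, -2) to the farthest point.
Squared distances: 89, 65, 58, 61.
Maximum is 89, attained at (4, 6).

89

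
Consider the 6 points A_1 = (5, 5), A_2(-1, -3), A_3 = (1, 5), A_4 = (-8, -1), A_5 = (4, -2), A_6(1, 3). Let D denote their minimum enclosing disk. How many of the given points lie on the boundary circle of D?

A smallest enclosing disk is always determined by at most three of the input points on its boundary.
The farthest pair is A_1–A_4 with squared distance 205. The circle on this segment as diameter has centre (-1.5, 2) and r² = 205/4 = 51.25.
Check A_2: distance² to centre = 25.25 ≤ 51.25, so it lies inside.
All remaining points lie in this disk, and no smaller disk contains both endpoints, so this is the minimum enclosing circle.
The points at distance exactly r from the centre are A_1, A_4 — 2 points.

2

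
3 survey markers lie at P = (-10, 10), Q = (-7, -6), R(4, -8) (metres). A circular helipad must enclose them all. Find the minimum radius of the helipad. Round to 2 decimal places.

11.40

Side lengths²: PQ² = 265, PR² = 520, QR² = 125.
Since PR² = 520 ≥ 265 + 125 = 390, the angle opposite PR is not acute, so the smallest enclosing circle has PR as diameter.
Centre = midpoint of PR = (-3, 1), r² = 520/4 = 130.
r = √130 ≈ 11.40.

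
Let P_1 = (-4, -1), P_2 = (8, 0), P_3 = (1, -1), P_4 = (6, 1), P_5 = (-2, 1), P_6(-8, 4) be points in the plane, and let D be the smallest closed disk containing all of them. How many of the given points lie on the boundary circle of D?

2

A smallest enclosing disk is always determined by at most three of the input points on its boundary.
The farthest pair is P_2–P_6 with squared distance 272. The circle on this segment as diameter has centre (0, 2) and r² = 272/4 = 68.
Check P_1: distance² to centre = 25 ≤ 68, so it lies inside.
All remaining points lie in this disk, and no smaller disk contains both endpoints, so this is the minimum enclosing circle.
The points at distance exactly r from the centre are P_2, P_6 — 2 points.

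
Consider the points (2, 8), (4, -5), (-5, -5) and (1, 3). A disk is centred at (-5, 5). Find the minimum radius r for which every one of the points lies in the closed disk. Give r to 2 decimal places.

13.45

The required radius is the distance from (-5, 5) to the farthest point.
Squared distances: 58, 181, 100, 40.
Maximum is 181, attained at (4, -5).
r = √181 ≈ 13.45.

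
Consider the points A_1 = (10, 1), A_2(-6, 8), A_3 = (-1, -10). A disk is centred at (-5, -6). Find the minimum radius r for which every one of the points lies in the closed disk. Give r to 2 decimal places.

The required radius is the distance from (-5, -6) to the farthest point.
Squared distances: 274, 197, 32.
Maximum is 274, attained at A_1.
r = √274 ≈ 16.55.

16.55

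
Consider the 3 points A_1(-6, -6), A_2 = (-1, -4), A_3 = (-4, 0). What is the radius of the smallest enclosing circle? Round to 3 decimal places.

Side lengths²: A_1A_2² = 29, A_1A_3² = 40, A_2A_3² = 25.
Since A_1A_3² = 40 < 29 + 25 = 54, the triangle is acute, so the smallest enclosing circle is the circumcircle.
Circumcentre = (-109/26, -85/26), r² = 3625/338.
r = √(3625/338) ≈ 3.275.

3.275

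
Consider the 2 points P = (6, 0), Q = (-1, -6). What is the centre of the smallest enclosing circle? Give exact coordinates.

The smallest circle enclosing two points has them as diameter endpoints.
Centre = midpoint = (2.5, -3); r² = |PQ|²/4 = 85/4 = 21.25.
Centre = (2.5, -3).

(2.5, -3)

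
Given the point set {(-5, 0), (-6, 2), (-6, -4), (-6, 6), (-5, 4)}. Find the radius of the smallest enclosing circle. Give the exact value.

By Welzl's lemma the MEC is supported by two points (diametrically opposite) or three points (on a circumcircle).
The farthest pair is (-6, -4)–(-6, 6) with squared distance 100. The circle on this segment as diameter has centre (-6, 1) and r² = 100/4 = 25.
Check (-5, 0): distance² to centre = 2 ≤ 25, so it lies inside.
All remaining points lie in this disk, and no smaller disk contains both endpoints, so this is the minimum enclosing circle.
r = √25 = 5.

5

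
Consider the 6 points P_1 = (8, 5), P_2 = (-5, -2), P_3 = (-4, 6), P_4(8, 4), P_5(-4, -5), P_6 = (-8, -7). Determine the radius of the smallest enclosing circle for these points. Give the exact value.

10

By Welzl's lemma the MEC is supported by two points (diametrically opposite) or three points (on a circumcircle).
The farthest pair is P_1–P_6 with squared distance 400. The circle on this segment as diameter has centre (0, -1) and r² = 400/4 = 100.
Check P_2: distance² to centre = 26 ≤ 100, so it lies inside.
All remaining points lie in this disk, and no smaller disk contains both endpoints, so this is the minimum enclosing circle.
r = √100 = 10.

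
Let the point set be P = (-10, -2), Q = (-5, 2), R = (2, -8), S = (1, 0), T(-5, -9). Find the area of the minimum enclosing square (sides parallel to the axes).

The bounding box has width 12 and height 11.
An axis-aligned square enclosing the set must have side ≥ max(width, height).
So the minimum side is max(12, 11) = 12.
Area = 12² = 144.

144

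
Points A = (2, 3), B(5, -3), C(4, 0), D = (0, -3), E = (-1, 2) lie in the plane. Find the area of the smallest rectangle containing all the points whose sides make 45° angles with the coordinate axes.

In coordinates u = x + y, v = x − y the rectangle is axis-aligned; the map (x,y)→(u,v) scales areas by 2.
u-values: 5, 2, 4, -3, 1; range = 5 − (-3) = 8.
v-values: -1, 8, 4, 3, -3; range = 8 − (-3) = 11.
Area = (8 × 11) / 2 = 44.

44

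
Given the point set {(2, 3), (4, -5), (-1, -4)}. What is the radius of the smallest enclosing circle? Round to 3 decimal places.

Call the three points A, B, C in the order given.
Side lengths²: AB² = 68, AC² = 58, BC² = 26.
Since AB² = 68 < 58 + 26 = 84, the triangle is acute, so the smallest enclosing circle is the circumcircle.
Circumcentre = (41/19, -23/19), r² = 6409/361.
r = √(6409/361) ≈ 4.213.

4.213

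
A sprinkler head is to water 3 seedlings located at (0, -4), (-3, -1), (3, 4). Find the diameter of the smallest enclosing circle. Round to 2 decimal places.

8.58

Call the three points A, B, C in the order given.
Side lengths²: AB² = 18, AC² = 73, BC² = 61.
Since AC² = 73 < 61 + 18 = 79, the triangle is acute, so the smallest enclosing circle is the circumcircle.
Circumcentre = (25/22, 3/22), r² = 4453/242.
Diameter = 2r = 2√(4453/242) ≈ 8.58.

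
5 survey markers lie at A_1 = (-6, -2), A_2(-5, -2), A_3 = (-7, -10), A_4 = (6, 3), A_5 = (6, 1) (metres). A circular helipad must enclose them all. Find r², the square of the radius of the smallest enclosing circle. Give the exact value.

84.5

The minimum enclosing circle of a finite set is fixed by two of the points (as a diameter) or three (as a circumcircle).
The farthest pair is A_3–A_4 with squared distance 338. The circle on this segment as diameter has centre (-0.5, -3.5) and r² = 338/4 = 84.5.
Check A_1: distance² to centre = 32.5 ≤ 84.5, so it lies inside.
All remaining points lie in this disk, and no smaller disk contains both endpoints, so this is the minimum enclosing circle.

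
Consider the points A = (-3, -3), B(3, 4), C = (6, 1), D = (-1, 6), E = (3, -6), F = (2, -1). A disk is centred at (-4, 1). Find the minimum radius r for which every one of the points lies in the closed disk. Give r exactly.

The required radius is the distance from (-4, 1) to the farthest point.
Squared distances: 17, 58, 100, 34, 98, 40.
Maximum is 100, attained at C.
r = √100 = 10.

10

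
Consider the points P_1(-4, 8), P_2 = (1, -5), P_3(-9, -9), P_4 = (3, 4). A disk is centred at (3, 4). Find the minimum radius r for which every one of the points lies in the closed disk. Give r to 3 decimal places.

The required radius is the distance from (3, 4) to the farthest point.
Squared distances: 65, 85, 313, 0.
Maximum is 313, attained at P_3.
r = √313 ≈ 17.692.

17.692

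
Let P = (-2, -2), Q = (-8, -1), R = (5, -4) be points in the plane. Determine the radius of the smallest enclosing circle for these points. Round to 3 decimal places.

Side lengths²: PQ² = 37, PR² = 53, QR² = 178.
Since QR² = 178 ≥ 53 + 37 = 90, the angle opposite QR is not acute, so the smallest enclosing circle has QR as diameter.
Centre = midpoint of QR = (-1.5, -2.5), r² = 178/4 = 44.5.
r = √(44.5) ≈ 6.671.

6.671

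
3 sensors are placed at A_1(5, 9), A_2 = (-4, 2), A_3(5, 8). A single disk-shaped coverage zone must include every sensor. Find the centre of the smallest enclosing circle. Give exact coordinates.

Side lengths²: A_1A_2² = 130, A_1A_3² = 1, A_2A_3² = 117.
Since A_1A_2² = 130 ≥ 117 + 1 = 118, the angle opposite A_1A_2 is not acute, so the smallest enclosing circle has A_1A_2 as diameter.
Centre = midpoint of A_1A_2 = (0.5, 5.5), r² = 130/4 = 32.5.
Centre = (0.5, 5.5).

(0.5, 5.5)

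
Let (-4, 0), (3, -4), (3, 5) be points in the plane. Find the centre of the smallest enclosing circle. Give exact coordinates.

(13/14, 0.5)

Call the three points A, B, C in the order given.
Side lengths²: AB² = 65, AC² = 74, BC² = 81.
Since BC² = 81 < 74 + 65 = 139, the triangle is acute, so the smallest enclosing circle is the circumcircle.
Circumcentre = (13/14, 0.5), r² = 2405/98.
Centre = (13/14, 0.5).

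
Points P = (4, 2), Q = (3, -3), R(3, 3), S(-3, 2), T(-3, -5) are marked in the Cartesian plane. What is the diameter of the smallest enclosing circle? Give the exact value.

10

A smallest enclosing disk is always determined by at most three of the input points on its boundary.
The farthest pair is R–T with squared distance 100. The circle on this segment as diameter has centre (0, -1) and r² = 100/4 = 25.
Check P: distance² to centre = 25 ≤ 25, so it lies inside.
All remaining points lie in this disk, and no smaller disk contains both endpoints, so this is the minimum enclosing circle.
Diameter = 2r = 2√25 = 10.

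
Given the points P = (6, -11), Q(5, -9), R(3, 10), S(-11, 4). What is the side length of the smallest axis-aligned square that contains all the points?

21

The bounding box has width 17 and height 21.
An axis-aligned square enclosing the set must have side ≥ max(width, height).
So the minimum side is max(17, 21) = 21.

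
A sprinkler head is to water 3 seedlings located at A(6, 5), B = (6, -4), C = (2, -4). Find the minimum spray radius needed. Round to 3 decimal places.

Side lengths²: AB² = 81, AC² = 97, BC² = 16.
Since AC² = 97 ≥ 81 + 16 = 97, the angle opposite AC is not acute, so the smallest enclosing circle has AC as diameter.
Centre = midpoint of AC = (4, 0.5), r² = 97/4 = 24.25.
r = √(24.25) ≈ 4.924.

4.924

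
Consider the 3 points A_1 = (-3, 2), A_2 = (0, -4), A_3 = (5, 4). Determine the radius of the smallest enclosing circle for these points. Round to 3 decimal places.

4.832

Side lengths²: A_1A_2² = 45, A_1A_3² = 68, A_2A_3² = 89.
Since A_2A_3² = 89 < 68 + 45 = 113, the triangle is acute, so the smallest enclosing circle is the circumcircle.
Circumcentre = (29/18, 5/9), r² = 7565/324.
r = √(7565/324) ≈ 4.832.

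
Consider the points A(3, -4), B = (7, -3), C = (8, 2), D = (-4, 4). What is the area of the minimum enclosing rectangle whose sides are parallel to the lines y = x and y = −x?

99

In coordinates u = x + y, v = x − y the rectangle is axis-aligned; the map (x,y)→(u,v) scales areas by 2.
u-values: -1, 4, 10, 0; range = 10 − (-1) = 11.
v-values: 7, 10, 6, -8; range = 10 − (-8) = 18.
Area = (11 × 18) / 2 = 99.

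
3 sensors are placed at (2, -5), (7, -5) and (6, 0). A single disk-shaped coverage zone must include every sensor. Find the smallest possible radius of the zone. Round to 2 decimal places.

3.26

Call the three points A, B, C in the order given.
Side lengths²: AB² = 25, AC² = 41, BC² = 26.
Since AC² = 41 < 26 + 25 = 51, the triangle is acute, so the smallest enclosing circle is the circumcircle.
Circumcentre = (4.5, -2.9), r² = 10.66.
r = √(10.66) ≈ 3.26.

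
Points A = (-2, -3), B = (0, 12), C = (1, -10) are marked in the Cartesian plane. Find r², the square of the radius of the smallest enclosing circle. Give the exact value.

Side lengths²: AB² = 229, AC² = 58, BC² = 485.
Since BC² = 485 ≥ 229 + 58 = 287, the angle opposite BC is not acute, so the smallest enclosing circle has BC as diameter.
Centre = midpoint of BC = (0.5, 1), r² = 485/4 = 121.25.

121.25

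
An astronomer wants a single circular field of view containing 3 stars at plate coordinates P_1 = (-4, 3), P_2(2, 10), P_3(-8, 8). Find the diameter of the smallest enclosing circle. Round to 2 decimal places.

10.38

Side lengths²: P_1P_2² = 85, P_1P_3² = 41, P_2P_3² = 104.
Since P_2P_3² = 104 < 85 + 41 = 126, the triangle is acute, so the smallest enclosing circle is the circumcircle.
Circumcentre = (-163/58, 467/58), r² = 45305/1682.
Diameter = 2r = 2√(45305/1682) ≈ 10.38.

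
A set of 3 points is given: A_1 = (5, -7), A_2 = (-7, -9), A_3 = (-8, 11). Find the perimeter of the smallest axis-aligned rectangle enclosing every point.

Width = max x − min x = 5 − (-8) = 13.
Height = max y − min y = 11 − (-9) = 20.
Perimeter = 2(13 + 20) = 66.

66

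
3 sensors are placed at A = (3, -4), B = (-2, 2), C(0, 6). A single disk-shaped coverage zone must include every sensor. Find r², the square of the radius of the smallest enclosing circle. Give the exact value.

Side lengths²: AB² = 61, AC² = 109, BC² = 20.
Since AC² = 109 ≥ 61 + 20 = 81, the angle opposite AC is not acute, so the smallest enclosing circle has AC as diameter.
Centre = midpoint of AC = (1.5, 1), r² = 109/4 = 27.25.

27.25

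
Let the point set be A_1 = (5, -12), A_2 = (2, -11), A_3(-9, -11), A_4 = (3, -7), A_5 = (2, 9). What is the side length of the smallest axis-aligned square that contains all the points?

21

The bounding box has width 14 and height 21.
An axis-aligned square enclosing the set must have side ≥ max(width, height).
So the minimum side is max(14, 21) = 21.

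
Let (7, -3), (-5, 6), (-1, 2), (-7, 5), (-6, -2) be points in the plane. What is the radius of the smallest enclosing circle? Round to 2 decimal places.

8.06

By Welzl's lemma the MEC is supported by two points (diametrically opposite) or three points (on a circumcircle).
The farthest pair is (7, -3)–(-7, 5) with squared distance 260. The circle on this segment as diameter has centre (0, 1) and r² = 260/4 = 65.
Check (-5, 6): distance² to centre = 50 ≤ 65, so it lies inside.
All remaining points lie in this disk, and no smaller disk contains both endpoints, so this is the minimum enclosing circle.
r = √65 ≈ 8.06.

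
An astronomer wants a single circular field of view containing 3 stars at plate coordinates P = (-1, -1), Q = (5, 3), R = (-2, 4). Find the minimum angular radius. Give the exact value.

Side lengths²: PQ² = 52, PR² = 26, QR² = 50.
Since PQ² = 52 < 50 + 26 = 76, the triangle is acute, so the smallest enclosing circle is the circumcircle.
Circumcentre = (22/17, 35/17), r² = 4225/289.
r = √(4225/289) = 65/17.

65/17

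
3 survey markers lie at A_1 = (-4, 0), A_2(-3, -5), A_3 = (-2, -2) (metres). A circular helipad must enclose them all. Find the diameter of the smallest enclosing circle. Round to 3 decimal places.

5.099

Side lengths²: A_1A_2² = 26, A_1A_3² = 8, A_2A_3² = 10.
Since A_1A_2² = 26 ≥ 10 + 8 = 18, the angle opposite A_1A_2 is not acute, so the smallest enclosing circle has A_1A_2 as diameter.
Centre = midpoint of A_1A_2 = (-3.5, -2.5), r² = 26/4 = 6.5.
Diameter = 2r = 2√(6.5) ≈ 5.099.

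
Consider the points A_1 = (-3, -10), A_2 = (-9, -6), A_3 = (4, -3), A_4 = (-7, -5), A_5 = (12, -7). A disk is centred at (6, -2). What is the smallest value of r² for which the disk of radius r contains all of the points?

The required radius is the distance from (6, -2) to the farthest point.
Squared distances: 145, 241, 5, 178, 61.
Maximum is 241, attained at A_2.

241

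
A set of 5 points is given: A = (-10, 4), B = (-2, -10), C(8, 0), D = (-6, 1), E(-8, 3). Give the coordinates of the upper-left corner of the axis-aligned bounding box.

x-range [-10, 8], y-range [-10, 4].
The upper-left corner is (-10, 4).

(-10, 4)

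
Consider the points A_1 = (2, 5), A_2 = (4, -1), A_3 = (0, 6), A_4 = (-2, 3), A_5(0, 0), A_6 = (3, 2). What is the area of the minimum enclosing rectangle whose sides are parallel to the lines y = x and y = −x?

38.5

In coordinates u = x + y, v = x − y the rectangle is axis-aligned; the map (x,y)→(u,v) scales areas by 2.
u-values: 7, 3, 6, 1, 0, 5; range = 7 − 0 = 7.
v-values: -3, 5, -6, -5, 0, 1; range = 5 − (-6) = 11.
Area = (7 × 11) / 2 = 38.5.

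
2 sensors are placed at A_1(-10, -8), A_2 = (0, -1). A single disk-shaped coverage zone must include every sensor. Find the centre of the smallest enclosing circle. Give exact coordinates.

(-5, -4.5)

The smallest circle enclosing two points has them as diameter endpoints.
Centre = midpoint = (-5, -4.5); r² = |A_1A_2|²/4 = 149/4 = 37.25.
Centre = (-5, -4.5).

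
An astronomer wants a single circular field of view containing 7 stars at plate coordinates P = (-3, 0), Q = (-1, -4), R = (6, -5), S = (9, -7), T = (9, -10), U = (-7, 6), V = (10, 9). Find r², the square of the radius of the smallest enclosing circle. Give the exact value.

The minimum enclosing circle of a finite set is fixed by two of the points (as a diameter) or three (as a circumcircle).
The minimum enclosing circle is determined by three boundary points: T, U, V.
Their circumcentre is (2.85, -0.15) with r² = 134.845.
The farthest remaining point S is at distance² 84.745 ≤ 134.845.

134.845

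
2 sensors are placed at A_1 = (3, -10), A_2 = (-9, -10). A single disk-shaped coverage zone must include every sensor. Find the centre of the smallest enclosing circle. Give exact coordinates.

(-3, -10)

The smallest circle enclosing two points has them as diameter endpoints.
Centre = midpoint = (-3, -10); r² = |A_1A_2|²/4 = 144/4 = 36.
Centre = (-3, -10).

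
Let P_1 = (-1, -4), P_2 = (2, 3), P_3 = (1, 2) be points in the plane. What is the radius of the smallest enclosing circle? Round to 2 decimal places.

3.81

Side lengths²: P_1P_2² = 58, P_1P_3² = 40, P_2P_3² = 2.
Since P_1P_2² = 58 ≥ 40 + 2 = 42, the angle opposite P_1P_2 is not acute, so the smallest enclosing circle has P_1P_2 as diameter.
Centre = midpoint of P_1P_2 = (0.5, -0.5), r² = 58/4 = 14.5.
r = √(14.5) ≈ 3.81.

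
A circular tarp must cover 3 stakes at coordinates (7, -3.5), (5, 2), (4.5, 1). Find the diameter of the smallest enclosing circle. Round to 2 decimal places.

Call the three points A, B, C in the order given.
Side lengths²: AB² = 34.25, AC² = 26.5, BC² = 1.25.
Since AB² = 34.25 ≥ 26.5 + 1.25 = 27.75, the angle opposite AB is not acute, so the smallest enclosing circle has AB as diameter.
Centre = midpoint of AB = (6, -0.75), r² = 34.25/4 = 8.5625.
Diameter = 2r = 2√(8.5625) ≈ 5.85.

5.85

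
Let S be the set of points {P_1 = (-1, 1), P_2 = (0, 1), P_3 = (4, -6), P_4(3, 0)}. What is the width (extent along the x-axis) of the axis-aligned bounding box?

max x = 4, min x = -1, so width = 5.

5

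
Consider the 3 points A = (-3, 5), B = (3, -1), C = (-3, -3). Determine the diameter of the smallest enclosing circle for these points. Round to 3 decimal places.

Side lengths²: AB² = 72, AC² = 64, BC² = 40.
Since AB² = 72 < 64 + 40 = 104, the triangle is acute, so the smallest enclosing circle is the circumcircle.
Circumcentre = (-1, 1), r² = 20.
Diameter = 2r = 2√20 ≈ 8.944.

8.944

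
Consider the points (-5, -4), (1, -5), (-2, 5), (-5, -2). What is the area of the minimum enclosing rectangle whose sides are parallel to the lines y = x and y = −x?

In coordinates u = x + y, v = x − y the rectangle is axis-aligned; the map (x,y)→(u,v) scales areas by 2.
u-values: -9, -4, 3, -7; range = 3 − (-9) = 12.
v-values: -1, 6, -7, -3; range = 6 − (-7) = 13.
Area = (12 × 13) / 2 = 78.

78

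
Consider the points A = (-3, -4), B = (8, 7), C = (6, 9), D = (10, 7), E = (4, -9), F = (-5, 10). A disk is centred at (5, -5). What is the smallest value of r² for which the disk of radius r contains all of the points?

The required radius is the distance from (5, -5) to the farthest point.
Squared distances: 65, 153, 197, 169, 17, 325.
Maximum is 325, attained at F.

325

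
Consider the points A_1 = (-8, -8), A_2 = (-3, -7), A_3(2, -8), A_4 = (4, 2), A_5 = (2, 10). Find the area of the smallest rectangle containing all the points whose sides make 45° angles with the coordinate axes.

In coordinates u = x + y, v = x − y the rectangle is axis-aligned; the map (x,y)→(u,v) scales areas by 2.
u-values: -16, -10, -6, 6, 12; range = 12 − (-16) = 28.
v-values: 0, 4, 10, 2, -8; range = 10 − (-8) = 18.
Area = (28 × 18) / 2 = 252.

252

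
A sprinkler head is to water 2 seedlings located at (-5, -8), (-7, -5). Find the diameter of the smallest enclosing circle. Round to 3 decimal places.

3.606

The smallest circle enclosing two points has them as diameter endpoints.
Centre = midpoint = (-6, -6.5); r² = |(-5, -8)−(-7, -5)|²/4 = 13/4 = 3.25.
Diameter = 2r = 2√(3.25) ≈ 3.606.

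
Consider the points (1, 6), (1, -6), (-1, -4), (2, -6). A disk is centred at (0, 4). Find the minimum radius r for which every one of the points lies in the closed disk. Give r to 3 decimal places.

10.198

The required radius is the distance from (0, 4) to the farthest point.
Squared distances: 5, 101, 65, 104.
Maximum is 104, attained at (2, -6).
r = √104 ≈ 10.198.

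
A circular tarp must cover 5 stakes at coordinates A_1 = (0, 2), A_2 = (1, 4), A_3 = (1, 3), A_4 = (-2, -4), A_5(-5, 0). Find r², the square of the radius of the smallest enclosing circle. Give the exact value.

The minimum enclosing circle of a finite set is fixed by two of the points (as a diameter) or three (as a circumcircle).
The minimum enclosing circle is determined by three boundary points: A_2, A_4, A_5.
Their circumcentre is (-13/18, 1/12) with r² = 23725/1296.
The farthest remaining point A_3 is at distance² 14869/1296 ≤ 23725/1296.

23725/1296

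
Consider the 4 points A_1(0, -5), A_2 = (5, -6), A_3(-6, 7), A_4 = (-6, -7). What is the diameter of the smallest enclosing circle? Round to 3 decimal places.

A smallest enclosing disk is always determined by at most three of the input points on its boundary.
The minimum enclosing circle is determined by three boundary points: A_2, A_3, A_4.
Their circumcentre is (-12/11, 0) with r² = 8845/121.
The farthest remaining point A_1 is at distance² 3169/121 ≤ 8845/121.
Diameter = 2r = 2√(8845/121) ≈ 17.100.

17.100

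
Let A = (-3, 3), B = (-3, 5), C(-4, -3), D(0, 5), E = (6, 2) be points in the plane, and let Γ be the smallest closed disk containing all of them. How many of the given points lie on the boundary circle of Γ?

3

The minimum enclosing circle of a finite set is fixed by two of the points (as a diameter) or three (as a circumcircle).
The minimum enclosing circle is determined by three boundary points: B, C, E.
Their circumcentre is (0.5, 0.5) with r² = 32.5.
The farthest remaining point D is at distance² 20.5 ≤ 32.5.
The points at distance exactly r from the centre are B, C, E — 3 points.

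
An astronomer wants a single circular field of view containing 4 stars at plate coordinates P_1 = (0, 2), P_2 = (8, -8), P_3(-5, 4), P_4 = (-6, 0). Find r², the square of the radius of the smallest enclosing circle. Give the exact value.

The minimum enclosing circle of a finite set is fixed by two of the points (as a diameter) or three (as a circumcircle).
The farthest pair is P_2–P_3 with squared distance 313. The circle on this segment as diameter has centre (1.5, -2) and r² = 313/4 = 78.25.
Check P_1: distance² to centre = 18.25 ≤ 78.25, so it lies inside.
All remaining points lie in this disk, and no smaller disk contains both endpoints, so this is the minimum enclosing circle.

78.25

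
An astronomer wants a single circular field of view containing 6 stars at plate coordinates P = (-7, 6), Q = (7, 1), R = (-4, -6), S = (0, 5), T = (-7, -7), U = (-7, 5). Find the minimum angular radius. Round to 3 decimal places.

By Welzl's lemma the MEC is supported by two points (diametrically opposite) or three points (on a circumcircle).
The minimum enclosing circle is determined by three boundary points: P, Q, T.
Their circumcentre is (-10/7, -0.5) with r² = 14365/196.
The farthest remaining point U is at distance² 12013/196 ≤ 14365/196.
r = √(14365/196) ≈ 8.561.

8.561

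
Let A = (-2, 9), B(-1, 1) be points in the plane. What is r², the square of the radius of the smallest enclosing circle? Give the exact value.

The smallest circle enclosing two points has them as diameter endpoints.
Centre = midpoint = (-1.5, 5); r² = |AB|²/4 = 65/4 = 16.25.

16.25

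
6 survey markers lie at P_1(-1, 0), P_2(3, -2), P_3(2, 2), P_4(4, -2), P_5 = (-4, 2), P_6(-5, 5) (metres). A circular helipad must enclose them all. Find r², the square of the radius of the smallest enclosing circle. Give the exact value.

32.5

The farthest pair is P_4–P_6 with squared distance 130. The circle on this segment as diameter has centre (-0.5, 1.5) and r² = 130/4 = 32.5.
Check P_1: distance² to centre = 2.5 ≤ 32.5, so it lies inside.
All remaining points lie in this disk, and no smaller disk contains both endpoints, so this is the minimum enclosing circle.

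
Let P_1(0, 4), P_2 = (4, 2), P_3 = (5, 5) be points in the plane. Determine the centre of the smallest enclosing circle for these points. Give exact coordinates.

Side lengths²: P_1P_2² = 20, P_1P_3² = 26, P_2P_3² = 10.
Since P_1P_3² = 26 < 20 + 10 = 30, the triangle is acute, so the smallest enclosing circle is the circumcircle.
Circumcentre = (18/7, 29/7), r² = 325/49.
Centre = (18/7, 29/7).

(18/7, 29/7)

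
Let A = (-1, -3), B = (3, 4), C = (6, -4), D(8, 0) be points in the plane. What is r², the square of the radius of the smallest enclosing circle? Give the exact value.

The minimum enclosing circle is determined by three boundary points: A, B, D.
Their circumcentre is (111/34, -27/34) with r² = 13325/578.
The farthest remaining point C is at distance² 10265/578 ≤ 13325/578.

13325/578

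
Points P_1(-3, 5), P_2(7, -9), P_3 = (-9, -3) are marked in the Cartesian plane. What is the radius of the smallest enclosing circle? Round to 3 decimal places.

8.963

Side lengths²: P_1P_2² = 296, P_1P_3² = 100, P_2P_3² = 292.
Since P_1P_2² = 296 < 292 + 100 = 392, the triangle is acute, so the smallest enclosing circle is the circumcircle.
Circumcentre = (-2/41, -142/41), r² = 135050/1681.
r = √(135050/1681) ≈ 8.963.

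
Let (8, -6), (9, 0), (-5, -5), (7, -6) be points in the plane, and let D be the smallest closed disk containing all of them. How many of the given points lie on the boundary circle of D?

The farthest pair is (9, 0)–(-5, -5) with squared distance 221. The circle on this segment as diameter has centre (2, -2.5) and r² = 221/4 = 55.25.
Check (8, -6): distance² to centre = 48.25 ≤ 55.25, so it lies inside.
All remaining points lie in this disk, and no smaller disk contains both endpoints, so this is the minimum enclosing circle.
The points at distance exactly r from the centre are (9, 0), (-5, -5) — 2 points.

2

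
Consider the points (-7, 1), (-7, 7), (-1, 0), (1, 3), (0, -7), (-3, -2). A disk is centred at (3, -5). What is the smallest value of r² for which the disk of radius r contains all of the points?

244

The required radius is the distance from (3, -5) to the farthest point.
Squared distances: 136, 244, 41, 68, 13, 45.
Maximum is 244, attained at (-7, 7).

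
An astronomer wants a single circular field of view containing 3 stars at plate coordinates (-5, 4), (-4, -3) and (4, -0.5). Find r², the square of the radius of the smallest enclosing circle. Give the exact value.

35125/1352

Call the three points A, B, C in the order given.
Side lengths²: AB² = 50, AC² = 101.25, BC² = 70.25.
Since AC² = 101.25 < 70.25 + 50 = 120.25, the triangle is acute, so the smallest enclosing circle is the circumcircle.
Circumcentre = (-45/52, 53/52), r² = 35125/1352.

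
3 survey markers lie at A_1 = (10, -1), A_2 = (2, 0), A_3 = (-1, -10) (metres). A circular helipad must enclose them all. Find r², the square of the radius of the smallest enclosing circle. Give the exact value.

Side lengths²: A_1A_2² = 65, A_1A_3² = 202, A_2A_3² = 109.
Since A_1A_3² = 202 ≥ 109 + 65 = 174, the angle opposite A_1A_3 is not acute, so the smallest enclosing circle has A_1A_3 as diameter.
Centre = midpoint of A_1A_3 = (4.5, -5.5), r² = 202/4 = 50.5.

50.5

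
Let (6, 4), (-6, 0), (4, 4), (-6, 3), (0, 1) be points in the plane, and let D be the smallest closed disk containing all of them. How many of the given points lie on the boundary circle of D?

2

The farthest pair is (6, 4)–(-6, 0) with squared distance 160. The circle on this segment as diameter has centre (0, 2) and r² = 160/4 = 40.
Check (4, 4): distance² to centre = 20 ≤ 40, so it lies inside.
All remaining points lie in this disk, and no smaller disk contains both endpoints, so this is the minimum enclosing circle.
The points at distance exactly r from the centre are (6, 4), (-6, 0) — 2 points.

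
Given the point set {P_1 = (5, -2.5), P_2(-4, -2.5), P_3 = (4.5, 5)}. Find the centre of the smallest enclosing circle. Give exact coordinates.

Side lengths²: P_1P_2² = 81, P_1P_3² = 56.5, P_2P_3² = 128.5.
Since P_2P_3² = 128.5 < 81 + 56.5 = 137.5, the triangle is acute, so the smallest enclosing circle is the circumcircle.
Circumcentre = (0.5, 29/30), r² = 29041/900.
Centre = (0.5, 29/30).

(0.5, 29/30)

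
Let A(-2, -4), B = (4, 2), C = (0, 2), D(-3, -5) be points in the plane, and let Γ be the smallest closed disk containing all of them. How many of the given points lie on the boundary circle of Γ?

The farthest pair is B–D with squared distance 98. The circle on this segment as diameter has centre (0.5, -1.5) and r² = 98/4 = 24.5.
Check A: distance² to centre = 12.5 ≤ 24.5, so it lies inside.
All remaining points lie in this disk, and no smaller disk contains both endpoints, so this is the minimum enclosing circle.
The points at distance exactly r from the centre are B, D — 2 points.

2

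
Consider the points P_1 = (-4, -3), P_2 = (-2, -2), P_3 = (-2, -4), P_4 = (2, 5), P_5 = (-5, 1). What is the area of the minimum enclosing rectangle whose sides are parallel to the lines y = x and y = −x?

In coordinates u = x + y, v = x − y the rectangle is axis-aligned; the map (x,y)→(u,v) scales areas by 2.
u-values: -7, -4, -6, 7, -4; range = 7 − (-7) = 14.
v-values: -1, 0, 2, -3, -6; range = 2 − (-6) = 8.
Area = (14 × 8) / 2 = 56.

56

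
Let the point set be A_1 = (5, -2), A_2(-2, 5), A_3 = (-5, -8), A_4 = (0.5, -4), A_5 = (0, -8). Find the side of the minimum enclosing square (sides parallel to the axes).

13

The bounding box has width 10 and height 13.
An axis-aligned square enclosing the set must have side ≥ max(width, height).
So the minimum side is max(10, 13) = 13.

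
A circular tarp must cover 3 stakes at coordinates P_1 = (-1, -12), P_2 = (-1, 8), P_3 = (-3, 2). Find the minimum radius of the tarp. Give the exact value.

10

Side lengths²: P_1P_2² = 400, P_1P_3² = 200, P_2P_3² = 40.
Since P_1P_2² = 400 ≥ 200 + 40 = 240, the angle opposite P_1P_2 is not acute, so the smallest enclosing circle has P_1P_2 as diameter.
Centre = midpoint of P_1P_2 = (-1, -2), r² = 400/4 = 100.
r = √100 = 10.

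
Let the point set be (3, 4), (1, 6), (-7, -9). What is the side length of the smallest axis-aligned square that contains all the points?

The bounding box has width 10 and height 15.
An axis-aligned square enclosing the set must have side ≥ max(width, height).
So the minimum side is max(10, 15) = 15.

15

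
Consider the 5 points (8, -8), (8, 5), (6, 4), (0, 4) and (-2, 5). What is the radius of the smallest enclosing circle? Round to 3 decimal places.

A smallest enclosing disk is always determined by at most three of the input points on its boundary.
The farthest pair is (8, -8)–(-2, 5) with squared distance 269. The circle on this segment as diameter has centre (3, -1.5) and r² = 269/4 = 67.25.
Check (8, 5): distance² to centre = 67.25 ≤ 67.25, so it lies inside.
All remaining points lie in this disk, and no smaller disk contains both endpoints, so this is the minimum enclosing circle.
r = √(67.25) ≈ 8.201.

8.201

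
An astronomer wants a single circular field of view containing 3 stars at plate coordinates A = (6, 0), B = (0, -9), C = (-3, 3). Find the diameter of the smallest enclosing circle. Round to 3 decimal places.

Side lengths²: AB² = 117, AC² = 90, BC² = 153.
Since BC² = 153 < 117 + 90 = 207, the triangle is acute, so the smallest enclosing circle is the circumcircle.
Circumcentre = (3/22, -57/22), r² = 9945/242.
Diameter = 2r = 2√(9945/242) ≈ 12.821.

12.821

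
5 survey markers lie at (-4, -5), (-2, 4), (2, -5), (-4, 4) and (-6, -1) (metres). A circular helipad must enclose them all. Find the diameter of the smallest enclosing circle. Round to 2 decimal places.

10.82

A smallest enclosing disk is always determined by at most three of the input points on its boundary.
The farthest pair is (2, -5)–(-4, 4) with squared distance 117. The circle on this segment as diameter has centre (-1, -0.5) and r² = 117/4 = 29.25.
Check (-4, -5): distance² to centre = 29.25 ≤ 29.25, so it lies inside.
All remaining points lie in this disk, and no smaller disk contains both endpoints, so this is the minimum enclosing circle.
Diameter = 2r = 2√(29.25) ≈ 10.82.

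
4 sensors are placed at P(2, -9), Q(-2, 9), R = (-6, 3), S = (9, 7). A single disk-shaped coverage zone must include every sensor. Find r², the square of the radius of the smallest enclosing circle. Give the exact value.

129625/1444

By Welzl's lemma the MEC is supported by two points (diametrically opposite) or three points (on a circumcircle).
The minimum enclosing circle is determined by three boundary points: P, Q, S.
Their circumcentre is (81/38, 9/19) with r² = 129625/1444.
The farthest remaining point R is at distance² 104697/1444 ≤ 129625/1444.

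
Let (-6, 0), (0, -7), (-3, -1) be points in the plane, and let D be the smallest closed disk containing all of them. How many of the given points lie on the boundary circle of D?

2

Call the three points A, B, C in the order given.
Side lengths²: AB² = 85, AC² = 10, BC² = 45.
Since AB² = 85 ≥ 45 + 10 = 55, the angle opposite AB is not acute, so the smallest enclosing circle has AB as diameter.
Centre = midpoint of AB = (-3, -3.5), r² = 85/4 = 21.25.
The points at distance exactly r from the centre are (-6, 0), (0, -7) — 2 points.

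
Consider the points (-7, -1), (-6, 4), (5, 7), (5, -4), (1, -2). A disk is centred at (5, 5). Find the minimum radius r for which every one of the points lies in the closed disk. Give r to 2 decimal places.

The required radius is the distance from (5, 5) to the farthest point.
Squared distances: 180, 122, 4, 81, 65.
Maximum is 180, attained at (-7, -1).
r = √180 ≈ 13.42.

13.42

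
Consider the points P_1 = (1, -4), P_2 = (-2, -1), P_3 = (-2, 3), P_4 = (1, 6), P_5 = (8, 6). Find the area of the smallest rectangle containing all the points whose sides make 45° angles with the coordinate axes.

85

In coordinates u = x + y, v = x − y the rectangle is axis-aligned; the map (x,y)→(u,v) scales areas by 2.
u-values: -3, -3, 1, 7, 14; range = 14 − (-3) = 17.
v-values: 5, -1, -5, -5, 2; range = 5 − (-5) = 10.
Area = (17 × 10) / 2 = 85.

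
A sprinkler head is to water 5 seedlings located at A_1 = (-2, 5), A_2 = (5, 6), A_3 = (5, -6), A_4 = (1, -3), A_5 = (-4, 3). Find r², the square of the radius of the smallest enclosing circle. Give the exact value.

45

The minimum enclosing circle of a finite set is fixed by two of the points (as a diameter) or three (as a circumcircle).
The minimum enclosing circle is determined by three boundary points: A_2, A_3, A_5.
Their circumcentre is (2, 0) with r² = 45.
The farthest remaining point A_1 is at distance² 41 ≤ 45.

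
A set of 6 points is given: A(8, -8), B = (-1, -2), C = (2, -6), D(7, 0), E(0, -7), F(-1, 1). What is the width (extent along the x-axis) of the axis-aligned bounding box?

9

max x = 8, min x = -1, so width = 9.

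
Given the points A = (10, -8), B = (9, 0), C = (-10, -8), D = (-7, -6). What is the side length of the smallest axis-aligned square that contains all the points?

The bounding box has width 20 and height 8.
An axis-aligned square enclosing the set must have side ≥ max(width, height).
So the minimum side is max(20, 8) = 20.

20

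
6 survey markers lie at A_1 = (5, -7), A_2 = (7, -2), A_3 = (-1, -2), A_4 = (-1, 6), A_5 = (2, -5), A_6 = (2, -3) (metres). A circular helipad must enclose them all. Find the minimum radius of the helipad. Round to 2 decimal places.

The farthest pair is A_1–A_4 with squared distance 205. The circle on this segment as diameter has centre (2, -0.5) and r² = 205/4 = 51.25.
Check A_2: distance² to centre = 27.25 ≤ 51.25, so it lies inside.
All remaining points lie in this disk, and no smaller disk contains both endpoints, so this is the minimum enclosing circle.
r = √(51.25) ≈ 7.16.

7.16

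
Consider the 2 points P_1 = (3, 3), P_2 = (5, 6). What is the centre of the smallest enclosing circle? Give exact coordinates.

(4, 4.5)

The smallest circle enclosing two points has them as diameter endpoints.
Centre = midpoint = (4, 4.5); r² = |P_1P_2|²/4 = 13/4 = 3.25.
Centre = (4, 4.5).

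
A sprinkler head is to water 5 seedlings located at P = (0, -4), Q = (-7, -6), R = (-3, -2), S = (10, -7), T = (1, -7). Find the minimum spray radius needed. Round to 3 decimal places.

A smallest enclosing disk is always determined by at most three of the input points on its boundary.
The farthest pair is Q–S with squared distance 290. The circle on this segment as diameter has centre (1.5, -6.5) and r² = 290/4 = 72.5.
Check P: distance² to centre = 8.5 ≤ 72.5, so it lies inside.
All remaining points lie in this disk, and no smaller disk contains both endpoints, so this is the minimum enclosing circle.
r = √(72.5) ≈ 8.515.

8.515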